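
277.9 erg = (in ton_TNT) 6.642e-15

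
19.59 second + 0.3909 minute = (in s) 43.04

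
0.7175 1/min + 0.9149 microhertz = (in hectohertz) 0.0001196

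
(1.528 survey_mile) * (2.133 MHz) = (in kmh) 1.888e+10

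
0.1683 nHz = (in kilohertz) 1.683e-13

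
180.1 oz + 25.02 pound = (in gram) 1.645e+04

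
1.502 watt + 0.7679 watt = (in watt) 2.27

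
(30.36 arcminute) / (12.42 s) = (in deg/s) 0.04074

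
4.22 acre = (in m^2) 1.708e+04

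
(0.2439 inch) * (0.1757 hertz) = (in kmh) 0.003918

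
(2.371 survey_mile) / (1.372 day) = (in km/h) 0.1159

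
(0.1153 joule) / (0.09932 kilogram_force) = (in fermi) 1.184e+14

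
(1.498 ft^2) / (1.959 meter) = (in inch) 2.797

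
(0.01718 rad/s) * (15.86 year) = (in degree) 4.923e+08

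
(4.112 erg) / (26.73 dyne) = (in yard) 0.001682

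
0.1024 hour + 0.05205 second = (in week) 0.0006096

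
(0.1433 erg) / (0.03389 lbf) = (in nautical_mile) 5.133e-11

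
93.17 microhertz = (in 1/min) 0.00559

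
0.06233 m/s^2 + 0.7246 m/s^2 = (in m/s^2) 0.7869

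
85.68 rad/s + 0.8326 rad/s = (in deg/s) 4957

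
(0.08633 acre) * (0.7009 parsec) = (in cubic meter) 7.556e+18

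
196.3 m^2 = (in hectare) 0.01963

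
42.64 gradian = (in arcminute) 2303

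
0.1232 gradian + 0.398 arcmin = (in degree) 0.1175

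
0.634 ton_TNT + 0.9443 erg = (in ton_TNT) 0.634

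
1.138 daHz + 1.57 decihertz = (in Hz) 11.54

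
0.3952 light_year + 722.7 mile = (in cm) 3.739e+17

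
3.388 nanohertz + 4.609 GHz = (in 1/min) 2.765e+11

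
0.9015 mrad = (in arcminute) 3.099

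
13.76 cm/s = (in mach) 0.0004041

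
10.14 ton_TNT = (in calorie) 1.014e+10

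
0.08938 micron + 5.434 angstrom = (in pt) 0.0002549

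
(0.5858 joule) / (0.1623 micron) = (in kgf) 3.681e+05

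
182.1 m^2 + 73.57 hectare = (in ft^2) 7.921e+06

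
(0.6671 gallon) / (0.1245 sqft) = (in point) 618.9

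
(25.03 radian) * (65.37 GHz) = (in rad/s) 1.636e+12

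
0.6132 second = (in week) 1.014e-06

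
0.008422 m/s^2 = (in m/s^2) 0.008422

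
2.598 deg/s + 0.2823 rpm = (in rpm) 0.7153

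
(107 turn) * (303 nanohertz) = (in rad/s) 0.0002037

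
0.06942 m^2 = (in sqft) 0.7472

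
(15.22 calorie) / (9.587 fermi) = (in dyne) 6.642e+20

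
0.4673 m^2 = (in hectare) 4.673e-05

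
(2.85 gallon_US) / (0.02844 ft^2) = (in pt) 1.157e+04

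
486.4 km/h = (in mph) 302.2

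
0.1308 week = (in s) 7.911e+04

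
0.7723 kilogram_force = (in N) 7.574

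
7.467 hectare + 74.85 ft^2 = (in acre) 18.45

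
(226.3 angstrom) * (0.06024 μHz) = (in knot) 2.65e-15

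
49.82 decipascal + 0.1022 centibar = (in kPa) 0.1072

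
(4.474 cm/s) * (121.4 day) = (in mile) 291.6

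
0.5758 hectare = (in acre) 1.423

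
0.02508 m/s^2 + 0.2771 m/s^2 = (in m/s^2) 0.3022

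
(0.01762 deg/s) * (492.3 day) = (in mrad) 1.308e+07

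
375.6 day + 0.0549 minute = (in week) 53.66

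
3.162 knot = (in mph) 3.639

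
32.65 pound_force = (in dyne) 1.452e+07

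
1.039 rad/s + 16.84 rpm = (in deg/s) 160.6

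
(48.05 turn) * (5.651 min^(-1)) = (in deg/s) 1629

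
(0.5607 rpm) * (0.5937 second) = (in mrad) 34.86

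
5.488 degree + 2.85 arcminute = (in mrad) 96.61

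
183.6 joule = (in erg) 1.836e+09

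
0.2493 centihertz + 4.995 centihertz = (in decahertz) 0.005244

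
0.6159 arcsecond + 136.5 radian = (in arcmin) 4.693e+05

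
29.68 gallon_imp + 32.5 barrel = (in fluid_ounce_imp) 1.866e+05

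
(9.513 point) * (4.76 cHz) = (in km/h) 0.0005751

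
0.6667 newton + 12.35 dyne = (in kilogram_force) 0.068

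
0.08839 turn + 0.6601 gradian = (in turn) 0.09004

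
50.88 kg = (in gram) 5.088e+04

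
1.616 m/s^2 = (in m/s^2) 1.616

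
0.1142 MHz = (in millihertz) 1.142e+08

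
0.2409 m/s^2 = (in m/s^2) 0.2409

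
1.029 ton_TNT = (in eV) 2.687e+28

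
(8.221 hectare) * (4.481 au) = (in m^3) 5.511e+16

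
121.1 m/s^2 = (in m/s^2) 121.1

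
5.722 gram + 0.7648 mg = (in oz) 0.2019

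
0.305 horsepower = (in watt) 227.4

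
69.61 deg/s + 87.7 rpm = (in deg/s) 595.8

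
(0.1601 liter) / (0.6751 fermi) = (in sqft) 2.553e+12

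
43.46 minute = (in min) 43.46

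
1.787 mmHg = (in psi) 0.03455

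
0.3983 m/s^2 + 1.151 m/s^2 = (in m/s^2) 1.549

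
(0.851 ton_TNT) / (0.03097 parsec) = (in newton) 3.726e-06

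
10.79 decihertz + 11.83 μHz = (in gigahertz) 1.079e-09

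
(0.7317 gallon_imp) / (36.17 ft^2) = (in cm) 0.09899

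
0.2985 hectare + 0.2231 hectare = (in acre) 1.289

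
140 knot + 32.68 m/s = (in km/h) 376.9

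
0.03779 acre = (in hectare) 0.01529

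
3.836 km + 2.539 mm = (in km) 3.836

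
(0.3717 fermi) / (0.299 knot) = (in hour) 6.712e-19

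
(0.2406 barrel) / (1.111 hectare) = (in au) 2.302e-17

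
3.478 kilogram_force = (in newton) 34.11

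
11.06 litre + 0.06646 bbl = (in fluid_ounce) 731.3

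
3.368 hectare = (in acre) 8.323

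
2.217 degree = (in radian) 0.03869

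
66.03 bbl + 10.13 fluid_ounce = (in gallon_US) 2773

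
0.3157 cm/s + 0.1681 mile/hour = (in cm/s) 7.83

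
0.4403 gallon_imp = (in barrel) 0.01259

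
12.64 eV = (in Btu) 1.919e-21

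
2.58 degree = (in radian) 0.04503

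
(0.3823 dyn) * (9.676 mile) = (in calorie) 0.01423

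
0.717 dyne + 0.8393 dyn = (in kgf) 1.587e-06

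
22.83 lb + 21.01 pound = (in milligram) 1.989e+07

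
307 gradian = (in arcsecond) 9.947e+05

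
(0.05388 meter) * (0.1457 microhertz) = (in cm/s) 7.85e-07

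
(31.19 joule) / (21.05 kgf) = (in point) 428.3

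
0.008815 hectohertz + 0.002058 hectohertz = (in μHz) 1.087e+06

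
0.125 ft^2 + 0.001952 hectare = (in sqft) 210.2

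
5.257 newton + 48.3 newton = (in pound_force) 12.04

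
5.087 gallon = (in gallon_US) 5.087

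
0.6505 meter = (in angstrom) 6.505e+09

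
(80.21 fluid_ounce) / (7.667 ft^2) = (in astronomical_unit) 2.226e-14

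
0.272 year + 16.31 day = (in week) 16.51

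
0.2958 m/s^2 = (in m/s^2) 0.2958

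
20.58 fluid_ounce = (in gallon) 0.1608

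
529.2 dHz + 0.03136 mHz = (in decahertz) 5.292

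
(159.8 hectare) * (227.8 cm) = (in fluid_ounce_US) 1.231e+11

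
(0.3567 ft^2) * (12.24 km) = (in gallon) 1.072e+05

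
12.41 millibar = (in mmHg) 9.308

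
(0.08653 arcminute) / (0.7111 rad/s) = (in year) 1.122e-12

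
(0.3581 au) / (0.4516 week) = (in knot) 3.813e+05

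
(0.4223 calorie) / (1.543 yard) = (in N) 1.252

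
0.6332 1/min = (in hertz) 0.01055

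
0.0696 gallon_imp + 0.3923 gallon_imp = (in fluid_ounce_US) 71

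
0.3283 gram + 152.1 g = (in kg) 0.1524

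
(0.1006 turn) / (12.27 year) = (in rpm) 1.56e-08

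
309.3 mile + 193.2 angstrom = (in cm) 4.978e+07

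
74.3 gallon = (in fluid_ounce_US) 9510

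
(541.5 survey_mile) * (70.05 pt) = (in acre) 5.322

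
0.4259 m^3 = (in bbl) 2.679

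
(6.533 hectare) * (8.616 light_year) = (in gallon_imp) 1.171e+24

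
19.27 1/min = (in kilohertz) 0.0003212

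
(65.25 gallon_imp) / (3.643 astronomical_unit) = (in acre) 1.345e-16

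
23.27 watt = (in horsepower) 0.03121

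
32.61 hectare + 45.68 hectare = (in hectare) 78.29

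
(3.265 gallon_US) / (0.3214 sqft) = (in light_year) 4.375e-17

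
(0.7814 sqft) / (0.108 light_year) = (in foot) 2.331e-16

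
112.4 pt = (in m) 0.03965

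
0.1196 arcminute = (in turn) 5.537e-06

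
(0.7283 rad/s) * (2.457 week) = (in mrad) 1.082e+09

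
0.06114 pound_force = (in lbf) 0.06114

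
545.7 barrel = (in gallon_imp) 1.908e+04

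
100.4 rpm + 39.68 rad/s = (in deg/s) 2876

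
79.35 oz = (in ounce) 79.35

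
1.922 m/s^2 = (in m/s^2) 1.922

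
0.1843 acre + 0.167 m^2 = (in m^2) 746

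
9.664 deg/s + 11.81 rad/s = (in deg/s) 686.3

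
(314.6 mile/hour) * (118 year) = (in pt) 1.484e+15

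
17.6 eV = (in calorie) 6.74e-19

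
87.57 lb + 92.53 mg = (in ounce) 1401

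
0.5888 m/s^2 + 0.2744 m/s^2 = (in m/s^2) 0.8632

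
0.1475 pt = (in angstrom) 5.203e+05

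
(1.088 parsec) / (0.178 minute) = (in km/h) 1.132e+16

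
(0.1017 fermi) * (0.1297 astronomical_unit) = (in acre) 4.876e-10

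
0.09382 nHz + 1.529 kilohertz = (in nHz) 1.529e+12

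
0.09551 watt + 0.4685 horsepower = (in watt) 349.5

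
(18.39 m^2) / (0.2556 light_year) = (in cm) 7.605e-13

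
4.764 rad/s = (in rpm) 45.49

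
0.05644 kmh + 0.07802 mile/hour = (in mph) 0.1131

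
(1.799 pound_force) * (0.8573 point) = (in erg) 2.42e+04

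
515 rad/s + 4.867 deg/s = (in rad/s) 515.1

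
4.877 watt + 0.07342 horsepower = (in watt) 59.63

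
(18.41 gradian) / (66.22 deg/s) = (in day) 2.896e-06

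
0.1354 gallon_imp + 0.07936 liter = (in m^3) 0.0006949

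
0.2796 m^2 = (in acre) 6.909e-05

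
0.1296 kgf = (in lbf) 0.2857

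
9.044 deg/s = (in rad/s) 0.1578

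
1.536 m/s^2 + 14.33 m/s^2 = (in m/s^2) 15.87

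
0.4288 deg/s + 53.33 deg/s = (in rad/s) 0.9383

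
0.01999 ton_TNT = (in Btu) 7.927e+04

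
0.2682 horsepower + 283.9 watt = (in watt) 483.9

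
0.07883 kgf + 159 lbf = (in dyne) 7.08e+07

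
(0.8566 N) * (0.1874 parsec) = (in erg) 4.953e+22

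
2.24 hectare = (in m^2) 2.24e+04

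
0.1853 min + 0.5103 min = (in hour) 0.01159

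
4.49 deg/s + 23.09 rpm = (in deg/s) 143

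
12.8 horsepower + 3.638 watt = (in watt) 9549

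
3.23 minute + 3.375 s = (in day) 0.002282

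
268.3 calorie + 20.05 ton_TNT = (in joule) 8.389e+10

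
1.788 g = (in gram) 1.788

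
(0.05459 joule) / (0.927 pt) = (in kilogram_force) 17.02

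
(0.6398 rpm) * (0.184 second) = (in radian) 0.01233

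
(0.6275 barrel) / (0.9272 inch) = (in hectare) 0.0004236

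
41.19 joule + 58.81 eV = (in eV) 2.571e+20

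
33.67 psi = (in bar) 2.321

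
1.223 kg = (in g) 1223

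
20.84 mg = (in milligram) 20.84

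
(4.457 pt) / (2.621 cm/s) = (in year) 1.902e-09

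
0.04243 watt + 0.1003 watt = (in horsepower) 0.0001914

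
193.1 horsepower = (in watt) 1.44e+05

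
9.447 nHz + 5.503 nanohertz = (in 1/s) 1.495e-08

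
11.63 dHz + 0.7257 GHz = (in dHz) 7.257e+09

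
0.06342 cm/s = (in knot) 0.001233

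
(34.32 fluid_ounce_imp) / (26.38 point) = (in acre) 2.589e-05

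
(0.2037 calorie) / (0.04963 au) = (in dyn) 1.148e-05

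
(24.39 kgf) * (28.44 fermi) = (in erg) 6.802e-05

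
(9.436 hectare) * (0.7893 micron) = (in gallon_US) 19.68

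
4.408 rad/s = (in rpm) 42.09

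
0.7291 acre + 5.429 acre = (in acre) 6.158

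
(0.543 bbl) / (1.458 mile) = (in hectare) 3.679e-09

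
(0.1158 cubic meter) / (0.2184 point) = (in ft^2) 1.618e+04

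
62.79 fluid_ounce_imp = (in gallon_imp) 0.3924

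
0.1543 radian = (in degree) 8.841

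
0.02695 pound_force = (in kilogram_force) 0.01222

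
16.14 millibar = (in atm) 0.01593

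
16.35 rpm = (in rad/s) 1.712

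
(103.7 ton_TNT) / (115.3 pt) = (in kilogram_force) 1.088e+12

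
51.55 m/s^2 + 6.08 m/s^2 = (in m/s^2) 57.63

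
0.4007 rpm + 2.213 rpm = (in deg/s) 15.68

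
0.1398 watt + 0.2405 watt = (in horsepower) 0.00051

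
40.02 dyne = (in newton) 0.0004002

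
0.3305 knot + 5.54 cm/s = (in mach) 0.000662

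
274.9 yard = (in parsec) 8.146e-15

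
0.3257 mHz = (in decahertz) 3.257e-05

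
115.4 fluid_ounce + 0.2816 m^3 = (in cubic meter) 0.285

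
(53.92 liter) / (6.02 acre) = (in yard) 2.42e-06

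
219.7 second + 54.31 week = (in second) 3.285e+07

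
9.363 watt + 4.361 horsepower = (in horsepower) 4.374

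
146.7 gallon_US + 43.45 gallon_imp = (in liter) 752.8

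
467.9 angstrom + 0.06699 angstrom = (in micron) 0.0468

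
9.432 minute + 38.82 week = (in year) 0.7445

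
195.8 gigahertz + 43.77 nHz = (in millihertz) 1.958e+14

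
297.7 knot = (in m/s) 153.2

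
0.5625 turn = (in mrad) 3534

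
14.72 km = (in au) 9.84e-08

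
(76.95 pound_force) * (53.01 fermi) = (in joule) 1.814e-11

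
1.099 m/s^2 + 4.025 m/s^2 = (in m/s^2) 5.124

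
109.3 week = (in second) 6.61e+07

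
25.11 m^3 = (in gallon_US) 6633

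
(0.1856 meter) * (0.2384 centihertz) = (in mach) 1.299e-06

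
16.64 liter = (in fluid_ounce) 562.7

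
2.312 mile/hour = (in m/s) 1.034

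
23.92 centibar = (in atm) 0.2361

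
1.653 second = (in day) 1.913e-05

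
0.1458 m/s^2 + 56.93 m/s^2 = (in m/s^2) 57.08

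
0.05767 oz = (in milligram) 1635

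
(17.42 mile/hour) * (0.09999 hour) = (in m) 2803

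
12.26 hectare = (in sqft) 1.32e+06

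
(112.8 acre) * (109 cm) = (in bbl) 3.13e+06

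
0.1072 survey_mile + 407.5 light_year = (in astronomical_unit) 2.577e+07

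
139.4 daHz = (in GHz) 1.394e-06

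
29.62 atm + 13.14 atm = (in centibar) 4333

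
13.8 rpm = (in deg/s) 82.8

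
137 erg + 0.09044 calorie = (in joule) 0.3784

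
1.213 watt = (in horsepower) 0.001627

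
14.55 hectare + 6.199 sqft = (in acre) 35.95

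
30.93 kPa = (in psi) 4.486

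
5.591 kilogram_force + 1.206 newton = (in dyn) 5.603e+06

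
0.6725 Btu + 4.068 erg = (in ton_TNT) 1.696e-07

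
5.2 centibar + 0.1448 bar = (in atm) 0.1942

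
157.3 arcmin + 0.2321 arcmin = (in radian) 0.04582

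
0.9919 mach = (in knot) 656.5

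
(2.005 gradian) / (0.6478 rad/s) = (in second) 0.04862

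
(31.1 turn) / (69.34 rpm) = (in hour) 0.007475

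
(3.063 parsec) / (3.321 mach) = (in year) 2.65e+06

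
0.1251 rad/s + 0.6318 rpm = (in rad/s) 0.1913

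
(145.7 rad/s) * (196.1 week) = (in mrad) 1.728e+13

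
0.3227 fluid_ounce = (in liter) 0.009543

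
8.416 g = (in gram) 8.416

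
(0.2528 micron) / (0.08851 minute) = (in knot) 9.253e-08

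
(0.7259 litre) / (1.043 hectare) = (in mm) 6.96e-05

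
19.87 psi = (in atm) 1.352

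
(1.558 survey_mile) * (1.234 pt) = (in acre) 0.0002697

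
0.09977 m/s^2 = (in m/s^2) 0.09977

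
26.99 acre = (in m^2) 1.092e+05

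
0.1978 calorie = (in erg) 8.276e+06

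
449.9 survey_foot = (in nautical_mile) 0.07404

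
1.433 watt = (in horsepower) 0.001922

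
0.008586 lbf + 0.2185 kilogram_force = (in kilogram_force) 0.2224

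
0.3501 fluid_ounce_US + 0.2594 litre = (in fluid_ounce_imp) 9.494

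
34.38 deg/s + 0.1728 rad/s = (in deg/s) 44.28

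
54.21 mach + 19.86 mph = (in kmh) 6.648e+04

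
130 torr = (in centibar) 17.33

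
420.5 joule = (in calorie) 100.5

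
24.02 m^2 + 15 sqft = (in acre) 0.00628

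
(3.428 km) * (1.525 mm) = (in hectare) 0.0005228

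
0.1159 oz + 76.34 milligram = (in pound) 0.007412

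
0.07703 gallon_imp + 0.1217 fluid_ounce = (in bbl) 0.002225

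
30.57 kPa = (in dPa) 3.057e+05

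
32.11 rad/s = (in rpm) 306.6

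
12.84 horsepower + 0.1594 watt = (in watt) 9575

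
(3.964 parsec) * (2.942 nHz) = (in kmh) 1.295e+09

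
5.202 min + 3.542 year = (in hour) 3.103e+04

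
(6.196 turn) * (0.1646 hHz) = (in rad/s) 640.8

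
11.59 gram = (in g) 11.59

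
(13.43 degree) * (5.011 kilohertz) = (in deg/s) 6.73e+04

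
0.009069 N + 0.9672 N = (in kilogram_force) 0.09955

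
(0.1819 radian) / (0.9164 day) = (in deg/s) 0.0001316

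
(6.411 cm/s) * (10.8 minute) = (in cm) 4154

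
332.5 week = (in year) 6.377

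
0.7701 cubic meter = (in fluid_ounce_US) 2.604e+04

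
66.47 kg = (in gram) 6.647e+04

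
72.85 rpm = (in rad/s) 7.629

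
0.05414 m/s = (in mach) 0.000159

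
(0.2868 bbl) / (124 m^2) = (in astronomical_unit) 2.458e-15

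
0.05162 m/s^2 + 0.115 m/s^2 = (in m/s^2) 0.1666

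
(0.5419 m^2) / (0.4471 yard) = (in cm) 132.5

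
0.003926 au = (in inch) 2.312e+10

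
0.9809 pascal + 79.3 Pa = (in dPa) 802.8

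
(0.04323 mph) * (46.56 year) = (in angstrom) 2.838e+17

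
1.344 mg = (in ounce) 4.741e-05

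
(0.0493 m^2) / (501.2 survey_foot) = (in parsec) 1.046e-20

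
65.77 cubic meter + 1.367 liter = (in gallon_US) 1.737e+04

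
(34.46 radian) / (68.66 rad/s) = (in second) 0.5019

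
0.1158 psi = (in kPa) 0.7984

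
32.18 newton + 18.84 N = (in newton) 51.02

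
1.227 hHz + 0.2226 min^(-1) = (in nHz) 1.227e+11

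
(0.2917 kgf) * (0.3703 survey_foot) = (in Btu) 0.000306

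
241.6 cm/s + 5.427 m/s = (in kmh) 28.23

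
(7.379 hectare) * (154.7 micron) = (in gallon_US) 3016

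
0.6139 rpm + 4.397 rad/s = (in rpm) 42.6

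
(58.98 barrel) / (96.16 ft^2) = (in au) 7.016e-12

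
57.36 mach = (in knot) 3.797e+04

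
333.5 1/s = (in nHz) 3.335e+11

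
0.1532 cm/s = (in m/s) 0.001532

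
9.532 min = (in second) 571.9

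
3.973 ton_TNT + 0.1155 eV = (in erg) 1.662e+17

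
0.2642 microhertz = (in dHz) 2.642e-06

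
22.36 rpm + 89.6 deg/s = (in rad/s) 3.905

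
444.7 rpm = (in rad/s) 46.57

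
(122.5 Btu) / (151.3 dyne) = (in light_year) 9.029e-09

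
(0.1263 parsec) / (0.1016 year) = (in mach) 3.572e+06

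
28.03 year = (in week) 1462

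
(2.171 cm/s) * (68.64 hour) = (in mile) 3.333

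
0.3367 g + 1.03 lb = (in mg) 4.675e+05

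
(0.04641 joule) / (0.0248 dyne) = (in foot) 6.14e+05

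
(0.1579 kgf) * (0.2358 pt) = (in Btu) 1.221e-07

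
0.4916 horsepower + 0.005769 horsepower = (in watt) 370.9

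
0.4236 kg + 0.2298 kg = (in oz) 23.05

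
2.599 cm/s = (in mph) 0.05814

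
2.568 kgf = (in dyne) 2.518e+06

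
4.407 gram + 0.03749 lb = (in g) 21.41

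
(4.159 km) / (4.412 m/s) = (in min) 15.71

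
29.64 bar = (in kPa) 2964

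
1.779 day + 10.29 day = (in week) 1.724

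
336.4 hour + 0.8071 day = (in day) 14.82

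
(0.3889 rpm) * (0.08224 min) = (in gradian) 12.79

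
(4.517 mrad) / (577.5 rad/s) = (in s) 7.822e-06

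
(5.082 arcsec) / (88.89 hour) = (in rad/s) 7.699e-11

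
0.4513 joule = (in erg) 4.513e+06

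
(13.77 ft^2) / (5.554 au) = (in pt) 4.364e-09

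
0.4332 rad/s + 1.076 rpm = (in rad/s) 0.5459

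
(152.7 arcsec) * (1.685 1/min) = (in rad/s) 2.079e-05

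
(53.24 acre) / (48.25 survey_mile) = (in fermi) 2.775e+15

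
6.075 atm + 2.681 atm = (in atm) 8.756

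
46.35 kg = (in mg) 4.635e+07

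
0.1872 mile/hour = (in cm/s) 8.369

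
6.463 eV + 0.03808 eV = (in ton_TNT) 2.489e-28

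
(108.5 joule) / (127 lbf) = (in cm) 19.21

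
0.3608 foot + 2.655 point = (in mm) 110.9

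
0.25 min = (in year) 4.756e-07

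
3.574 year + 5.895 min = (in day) 1305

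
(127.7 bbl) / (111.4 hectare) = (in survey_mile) 1.132e-08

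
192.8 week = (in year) 3.698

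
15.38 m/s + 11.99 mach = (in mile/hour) 9167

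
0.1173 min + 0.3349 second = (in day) 8.533e-05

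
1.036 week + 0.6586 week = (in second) 1.025e+06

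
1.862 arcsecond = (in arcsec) 1.862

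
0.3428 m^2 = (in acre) 8.471e-05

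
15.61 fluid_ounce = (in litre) 0.4616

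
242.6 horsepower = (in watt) 1.809e+05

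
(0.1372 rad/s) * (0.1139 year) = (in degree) 2.824e+07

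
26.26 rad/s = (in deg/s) 1505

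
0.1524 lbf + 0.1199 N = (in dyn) 7.978e+04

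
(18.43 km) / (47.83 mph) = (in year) 2.733e-05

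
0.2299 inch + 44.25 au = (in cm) 6.62e+14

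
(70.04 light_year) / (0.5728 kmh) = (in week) 6.886e+12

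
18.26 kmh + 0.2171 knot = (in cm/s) 518.4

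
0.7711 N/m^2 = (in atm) 7.61e-06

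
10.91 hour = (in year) 0.001245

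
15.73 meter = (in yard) 17.2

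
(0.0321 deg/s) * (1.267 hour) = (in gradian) 162.7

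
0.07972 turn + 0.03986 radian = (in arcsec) 1.115e+05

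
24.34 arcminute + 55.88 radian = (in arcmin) 1.921e+05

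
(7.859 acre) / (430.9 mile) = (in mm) 45.86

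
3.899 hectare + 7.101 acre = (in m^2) 6.773e+04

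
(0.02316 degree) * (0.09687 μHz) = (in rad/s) 3.916e-11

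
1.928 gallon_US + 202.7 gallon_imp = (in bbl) 5.842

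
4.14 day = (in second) 3.577e+05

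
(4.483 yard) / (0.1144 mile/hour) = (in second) 80.16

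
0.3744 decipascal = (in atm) 3.695e-07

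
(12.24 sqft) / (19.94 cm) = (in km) 0.005703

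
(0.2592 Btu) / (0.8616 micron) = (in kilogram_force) 3.237e+07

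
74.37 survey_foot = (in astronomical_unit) 1.515e-10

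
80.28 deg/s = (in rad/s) 1.401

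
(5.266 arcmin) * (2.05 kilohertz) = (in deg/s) 179.9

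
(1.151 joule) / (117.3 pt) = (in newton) 27.81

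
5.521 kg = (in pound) 12.17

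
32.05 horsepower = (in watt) 2.39e+04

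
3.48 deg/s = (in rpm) 0.58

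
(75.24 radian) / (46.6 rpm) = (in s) 15.42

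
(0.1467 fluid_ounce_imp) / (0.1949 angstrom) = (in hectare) 21.39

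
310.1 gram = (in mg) 3.101e+05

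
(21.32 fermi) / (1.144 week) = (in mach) 9.05e-23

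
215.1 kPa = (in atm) 2.123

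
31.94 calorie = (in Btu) 0.1267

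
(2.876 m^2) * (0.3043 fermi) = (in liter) 8.752e-13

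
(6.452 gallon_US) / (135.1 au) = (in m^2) 1.208e-15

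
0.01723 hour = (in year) 1.967e-06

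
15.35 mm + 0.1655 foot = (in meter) 0.06579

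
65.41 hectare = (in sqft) 7.041e+06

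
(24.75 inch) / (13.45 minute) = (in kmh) 0.002804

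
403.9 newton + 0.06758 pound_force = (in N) 404.2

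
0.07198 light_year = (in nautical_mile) 3.677e+11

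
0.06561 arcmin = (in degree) 0.001094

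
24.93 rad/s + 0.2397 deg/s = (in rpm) 238.1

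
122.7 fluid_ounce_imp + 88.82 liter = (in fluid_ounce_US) 3121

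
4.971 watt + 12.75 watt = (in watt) 17.72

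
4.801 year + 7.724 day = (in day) 1760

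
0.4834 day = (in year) 0.001324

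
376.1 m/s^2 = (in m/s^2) 376.1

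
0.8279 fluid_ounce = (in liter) 0.02448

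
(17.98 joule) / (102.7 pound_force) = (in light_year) 4.16e-18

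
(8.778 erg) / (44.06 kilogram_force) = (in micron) 0.002032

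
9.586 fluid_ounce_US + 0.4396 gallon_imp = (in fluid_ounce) 77.16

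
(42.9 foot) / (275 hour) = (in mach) 3.879e-08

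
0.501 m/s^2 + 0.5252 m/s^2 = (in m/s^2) 1.026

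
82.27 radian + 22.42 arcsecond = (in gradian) 5237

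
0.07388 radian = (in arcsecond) 1.524e+04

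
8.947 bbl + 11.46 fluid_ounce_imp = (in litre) 1423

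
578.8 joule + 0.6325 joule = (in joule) 579.4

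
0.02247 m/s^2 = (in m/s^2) 0.02247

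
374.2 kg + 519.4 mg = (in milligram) 3.742e+08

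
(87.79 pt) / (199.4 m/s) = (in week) 2.568e-10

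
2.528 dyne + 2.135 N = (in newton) 2.135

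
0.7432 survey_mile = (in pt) 3.39e+06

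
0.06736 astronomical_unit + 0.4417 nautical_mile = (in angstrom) 1.008e+20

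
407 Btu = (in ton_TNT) 0.0001026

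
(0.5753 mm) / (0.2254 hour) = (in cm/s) 7.09e-05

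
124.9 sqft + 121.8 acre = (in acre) 121.8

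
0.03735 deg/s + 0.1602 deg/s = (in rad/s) 0.003448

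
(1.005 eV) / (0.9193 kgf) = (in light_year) 1.888e-36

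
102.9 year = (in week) 5366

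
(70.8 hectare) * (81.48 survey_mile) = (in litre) 9.284e+13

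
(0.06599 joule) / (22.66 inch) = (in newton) 0.1147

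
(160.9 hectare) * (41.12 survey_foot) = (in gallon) 5.327e+09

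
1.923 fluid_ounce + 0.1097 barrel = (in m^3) 0.0175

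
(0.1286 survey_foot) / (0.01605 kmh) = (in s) 8.792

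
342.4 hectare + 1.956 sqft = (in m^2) 3.424e+06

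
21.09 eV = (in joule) 3.379e-18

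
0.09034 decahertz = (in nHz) 9.034e+08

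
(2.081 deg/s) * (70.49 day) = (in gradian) 1.408e+07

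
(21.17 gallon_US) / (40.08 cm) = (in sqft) 2.152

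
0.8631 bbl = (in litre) 137.2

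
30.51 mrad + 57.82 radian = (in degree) 3315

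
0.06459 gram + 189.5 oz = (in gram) 5372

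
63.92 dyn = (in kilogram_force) 6.518e-05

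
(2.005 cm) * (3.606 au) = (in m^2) 1.082e+10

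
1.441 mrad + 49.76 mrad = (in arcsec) 1.056e+04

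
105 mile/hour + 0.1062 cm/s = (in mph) 105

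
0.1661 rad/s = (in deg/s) 9.517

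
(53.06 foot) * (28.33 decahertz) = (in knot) 8906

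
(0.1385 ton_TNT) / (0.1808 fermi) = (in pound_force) 7.205e+23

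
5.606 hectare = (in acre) 13.85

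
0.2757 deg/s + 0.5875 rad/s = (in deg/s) 33.94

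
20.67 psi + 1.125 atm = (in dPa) 2.565e+06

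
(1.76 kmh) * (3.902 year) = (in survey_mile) 3.738e+04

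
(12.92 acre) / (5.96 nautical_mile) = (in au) 3.166e-11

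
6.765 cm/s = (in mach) 0.0001987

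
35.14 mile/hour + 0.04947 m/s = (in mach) 0.04628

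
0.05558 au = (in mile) 5.166e+06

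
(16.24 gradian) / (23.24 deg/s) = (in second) 0.6289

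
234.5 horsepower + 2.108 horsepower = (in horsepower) 236.6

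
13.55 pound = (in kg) 6.146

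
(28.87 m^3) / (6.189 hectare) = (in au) 3.118e-15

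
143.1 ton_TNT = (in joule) 5.987e+11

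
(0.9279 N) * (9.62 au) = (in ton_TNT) 319.2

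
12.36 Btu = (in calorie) 3117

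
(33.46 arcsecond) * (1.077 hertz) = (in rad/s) 0.0001747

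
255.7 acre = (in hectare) 103.5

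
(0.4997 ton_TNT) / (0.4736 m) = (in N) 4.415e+09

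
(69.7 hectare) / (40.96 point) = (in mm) 4.824e+10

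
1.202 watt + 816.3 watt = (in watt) 817.5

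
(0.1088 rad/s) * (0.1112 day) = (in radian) 1045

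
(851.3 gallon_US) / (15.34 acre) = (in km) 5.191e-08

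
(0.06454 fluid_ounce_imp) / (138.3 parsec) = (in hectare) 4.297e-29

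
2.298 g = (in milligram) 2298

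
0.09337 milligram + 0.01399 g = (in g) 0.01408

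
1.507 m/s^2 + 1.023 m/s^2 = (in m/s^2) 2.53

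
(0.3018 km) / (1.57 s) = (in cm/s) 1.922e+04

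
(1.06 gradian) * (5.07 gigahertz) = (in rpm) 8.061e+08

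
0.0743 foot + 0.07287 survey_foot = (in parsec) 1.454e-18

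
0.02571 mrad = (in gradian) 0.001637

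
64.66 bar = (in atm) 63.81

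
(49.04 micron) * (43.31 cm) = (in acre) 5.248e-09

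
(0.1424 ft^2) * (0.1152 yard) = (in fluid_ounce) 47.12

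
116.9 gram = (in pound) 0.2577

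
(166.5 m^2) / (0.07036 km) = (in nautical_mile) 0.001278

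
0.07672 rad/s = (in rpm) 0.7326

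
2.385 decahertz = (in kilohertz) 0.02385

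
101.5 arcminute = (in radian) 0.02953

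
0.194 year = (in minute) 1.02e+05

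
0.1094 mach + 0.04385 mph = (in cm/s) 3727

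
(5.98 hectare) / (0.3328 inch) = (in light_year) 7.478e-10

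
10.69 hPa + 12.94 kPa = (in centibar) 14.01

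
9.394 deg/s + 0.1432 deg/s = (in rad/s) 0.1665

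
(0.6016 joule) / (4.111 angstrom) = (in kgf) 1.492e+08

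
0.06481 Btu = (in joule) 68.38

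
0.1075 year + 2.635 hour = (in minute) 5.666e+04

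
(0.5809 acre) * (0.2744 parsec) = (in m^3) 1.99e+19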